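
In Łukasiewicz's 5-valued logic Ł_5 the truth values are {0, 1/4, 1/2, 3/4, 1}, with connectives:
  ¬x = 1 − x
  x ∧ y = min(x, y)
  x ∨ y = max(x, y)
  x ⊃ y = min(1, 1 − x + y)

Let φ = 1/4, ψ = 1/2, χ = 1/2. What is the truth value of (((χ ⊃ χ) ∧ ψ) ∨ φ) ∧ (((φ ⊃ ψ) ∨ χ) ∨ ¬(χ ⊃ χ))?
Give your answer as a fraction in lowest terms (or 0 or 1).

χ ⊃ χ = 1/2 ⊃ 1/2 = 1
(χ ⊃ χ) ∧ ψ = 1 ∧ 1/2 = 1/2
((χ ⊃ χ) ∧ ψ) ∨ φ = 1/2 ∨ 1/4 = 1/2
φ ⊃ ψ = 1/4 ⊃ 1/2 = 1
(φ ⊃ ψ) ∨ χ = 1 ∨ 1/2 = 1
χ ⊃ χ = 1/2 ⊃ 1/2 = 1
¬(χ ⊃ χ) = ¬1 = 0
((φ ⊃ ψ) ∨ χ) ∨ ¬(χ ⊃ χ) = 1 ∨ 0 = 1
(((χ ⊃ χ) ∧ ψ) ∨ φ) ∧ (((φ ⊃ ψ) ∨ χ) ∨ ¬(χ ⊃ χ)) = 1/2 ∧ 1 = 1/2

1/2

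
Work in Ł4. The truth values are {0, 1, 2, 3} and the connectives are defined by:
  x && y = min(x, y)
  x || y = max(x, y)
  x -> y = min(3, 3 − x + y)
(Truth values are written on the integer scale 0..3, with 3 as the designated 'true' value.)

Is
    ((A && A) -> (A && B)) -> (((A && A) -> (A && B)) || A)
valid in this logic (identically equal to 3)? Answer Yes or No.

Yes

A = 0, B = 0 ↦ 3
A = 0, B = 1 ↦ 3
A = 0, B = 2 ↦ 3
A = 0, B = 3 ↦ 3
A = 1, B = 0 ↦ 3
A = 1, B = 1 ↦ 3
A = 1, B = 2 ↦ 3
A = 1, B = 3 ↦ 3
A = 2, B = 0 ↦ 3
A = 2, B = 1 ↦ 3
A = 2, B = 2 ↦ 3
A = 2, B = 3 ↦ 3
A = 3, B = 0 ↦ 3
A = 3, B = 1 ↦ 3
A = 3, B = 2 ↦ 3
A = 3, B = 3 ↦ 3
Every assignment gives a value ≥ 3.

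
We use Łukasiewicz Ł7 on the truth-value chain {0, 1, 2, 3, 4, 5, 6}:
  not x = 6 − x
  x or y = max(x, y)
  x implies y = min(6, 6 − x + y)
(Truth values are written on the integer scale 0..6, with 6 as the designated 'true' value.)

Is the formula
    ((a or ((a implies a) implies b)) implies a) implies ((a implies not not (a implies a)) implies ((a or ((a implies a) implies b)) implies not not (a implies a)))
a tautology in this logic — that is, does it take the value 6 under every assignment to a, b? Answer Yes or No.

At a = 1, b = 3, for instance:
a implies a = 1 implies 1 = 6
(a implies a) implies b = 6 implies 3 = 3
a or ((a implies a) implies b) = 1 or 3 = 3
(a or ((a implies a) implies b)) implies a = 3 implies 1 = 4
a implies a = 1 implies 1 = 6
not (a implies a) = not 6 = 0
not not (a implies a) = not 0 = 6
a implies not not (a implies a) = 1 implies 6 = 6
(a or ((a implies a) implies b)) implies not not (a implies a) = 3 implies 6 = 6
(a implies not not (a implies a)) implies ((a or ((a implies a) implies b)) implies not not (a implies a)) = 6 implies 6 = 6
((a or ((a implies a) implies b)) implies a) implies ((a implies not not (a implies a)) implies ((a or ((a implies a) implies b)) implies not not (a implies a))) = 4 implies 6 = 6
and checking the remaining 48 assignments likewise gives ≥ 6 in every case.

Yes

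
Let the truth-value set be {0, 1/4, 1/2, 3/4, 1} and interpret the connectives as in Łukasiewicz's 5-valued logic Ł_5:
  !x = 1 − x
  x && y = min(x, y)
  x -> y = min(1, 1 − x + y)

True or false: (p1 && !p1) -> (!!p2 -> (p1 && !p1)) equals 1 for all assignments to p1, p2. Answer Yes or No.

Yes

At p1 = 3/4, p2 = 3/4, for instance:
!p1 = !3/4 = 1/4
p1 && !p1 = 3/4 && 1/4 = 1/4
!p2 = !3/4 = 1/4
!!p2 = !1/4 = 3/4
!!p2 -> (p1 && !p1) = 3/4 -> 1/4 = 1/2
(p1 && !p1) -> (!!p2 -> (p1 && !p1)) = 1/4 -> 1/2 = 1
and checking the remaining 24 assignments likewise gives ≥ 1 in every case.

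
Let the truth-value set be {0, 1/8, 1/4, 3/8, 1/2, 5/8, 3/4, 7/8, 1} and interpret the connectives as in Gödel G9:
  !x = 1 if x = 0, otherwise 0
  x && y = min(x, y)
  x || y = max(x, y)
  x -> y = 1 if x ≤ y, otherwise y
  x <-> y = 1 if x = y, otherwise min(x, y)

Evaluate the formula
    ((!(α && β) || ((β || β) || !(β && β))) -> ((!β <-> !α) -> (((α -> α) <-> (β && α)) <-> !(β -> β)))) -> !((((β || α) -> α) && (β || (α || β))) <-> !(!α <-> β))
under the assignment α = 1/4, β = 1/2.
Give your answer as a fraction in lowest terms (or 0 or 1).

1

α && β = 1/4 && 1/2 = 1/4
!(α && β) = !1/4 = 0
β || β = 1/2 || 1/2 = 1/2
β && β = 1/2 && 1/2 = 1/2
!(β && β) = !1/2 = 0
(β || β) || !(β && β) = 1/2 || 0 = 1/2
!(α && β) || ((β || β) || !(β && β)) = 0 || 1/2 = 1/2
!β = !1/2 = 0
!α = !1/4 = 0
!β <-> !α = 0 <-> 0 = 1
α -> α = 1/4 -> 1/4 = 1
β && α = 1/2 && 1/4 = 1/4
(α -> α) <-> (β && α) = 1 <-> 1/4 = 1/4
β -> β = 1/2 -> 1/2 = 1
!(β -> β) = !1 = 0
((α -> α) <-> (β && α)) <-> !(β -> β) = 1/4 <-> 0 = 0
(!β <-> !α) -> (((α -> α) <-> (β && α)) <-> !(β -> β)) = 1 -> 0 = 0
(!(α && β) || ((β || β) || !(β && β))) -> ((!β <-> !α) -> (((α -> α) <-> (β && α)) <-> !(β -> β))) = 1/2 -> 0 = 0
β || α = 1/2 || 1/4 = 1/2
(β || α) -> α = 1/2 -> 1/4 = 1/4
α || β = 1/4 || 1/2 = 1/2
β || (α || β) = 1/2 || 1/2 = 1/2
((β || α) -> α) && (β || (α || β)) = 1/4 && 1/2 = 1/4
!α = !1/4 = 0
!α <-> β = 0 <-> 1/2 = 0
!(!α <-> β) = !0 = 1
(((β || α) -> α) && (β || (α || β))) <-> !(!α <-> β) = 1/4 <-> 1 = 1/4
!((((β || α) -> α) && (β || (α || β))) <-> !(!α <-> β)) = !1/4 = 0
((!(α && β) || ((β || β) || !(β && β))) -> ((!β <-> !α) -> (((α -> α) <-> (β && α)) <-> !(β -> β)))) -> !((((β || α) -> α) && (β || (α || β))) <-> !(!α <-> β)) = 0 -> 0 = 1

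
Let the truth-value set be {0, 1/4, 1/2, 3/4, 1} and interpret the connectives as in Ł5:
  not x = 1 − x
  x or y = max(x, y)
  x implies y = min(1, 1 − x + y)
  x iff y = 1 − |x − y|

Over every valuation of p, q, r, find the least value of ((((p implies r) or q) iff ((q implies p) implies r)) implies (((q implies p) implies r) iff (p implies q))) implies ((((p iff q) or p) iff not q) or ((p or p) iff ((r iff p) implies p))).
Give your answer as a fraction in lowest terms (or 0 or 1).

Take p = 1/2, q = 0, r = 0:
p implies r = 1/2 implies 0 = 1/2
(p implies r) or q = 1/2 or 0 = 1/2
q implies p = 0 implies 1/2 = 1
(q implies p) implies r = 1 implies 0 = 0
((p implies r) or q) iff ((q implies p) implies r) = 1/2 iff 0 = 1/2
q implies p = 0 implies 1/2 = 1
(q implies p) implies r = 1 implies 0 = 0
p implies q = 1/2 implies 0 = 1/2
((q implies p) implies r) iff (p implies q) = 0 iff 1/2 = 1/2
(((p implies r) or q) iff ((q implies p) implies r)) implies (((q implies p) implies r) iff (p implies q)) = 1/2 implies 1/2 = 1
p iff q = 1/2 iff 0 = 1/2
(p iff q) or p = 1/2 or 1/2 = 1/2
not q = not 0 = 1
((p iff q) or p) iff not q = 1/2 iff 1 = 1/2
p or p = 1/2 or 1/2 = 1/2
r iff p = 0 iff 1/2 = 1/2
(r iff p) implies p = 1/2 implies 1/2 = 1
(p or p) iff ((r iff p) implies p) = 1/2 iff 1 = 1/2
(((p iff q) or p) iff not q) or ((p or p) iff ((r iff p) implies p)) = 1/2 or 1/2 = 1/2
((((p implies r) or q) iff ((q implies p) implies r)) implies (((q implies p) implies r) iff (p implies q))) implies ((((p iff q) or p) iff not q) or ((p or p) iff ((r iff p) implies p))) = 1 implies 1/2 = 1/2
No assignment yields a value below 1/2, so this is the minimum.

1/2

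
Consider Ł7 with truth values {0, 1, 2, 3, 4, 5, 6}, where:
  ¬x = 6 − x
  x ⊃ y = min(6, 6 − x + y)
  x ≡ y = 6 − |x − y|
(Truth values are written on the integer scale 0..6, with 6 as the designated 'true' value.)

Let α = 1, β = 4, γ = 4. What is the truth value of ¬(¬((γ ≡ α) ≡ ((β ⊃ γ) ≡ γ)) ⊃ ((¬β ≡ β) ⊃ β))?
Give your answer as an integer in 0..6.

0

γ ≡ α = 4 ≡ 1 = 3
β ⊃ γ = 4 ⊃ 4 = 6
(β ⊃ γ) ≡ γ = 6 ≡ 4 = 4
(γ ≡ α) ≡ ((β ⊃ γ) ≡ γ) = 3 ≡ 4 = 5
¬((γ ≡ α) ≡ ((β ⊃ γ) ≡ γ)) = ¬5 = 1
¬β = ¬4 = 2
¬β ≡ β = 2 ≡ 4 = 4
(¬β ≡ β) ⊃ β = 4 ⊃ 4 = 6
¬((γ ≡ α) ≡ ((β ⊃ γ) ≡ γ)) ⊃ ((¬β ≡ β) ⊃ β) = 1 ⊃ 6 = 6
¬(¬((γ ≡ α) ≡ ((β ⊃ γ) ≡ γ)) ⊃ ((¬β ≡ β) ⊃ β)) = ¬6 = 0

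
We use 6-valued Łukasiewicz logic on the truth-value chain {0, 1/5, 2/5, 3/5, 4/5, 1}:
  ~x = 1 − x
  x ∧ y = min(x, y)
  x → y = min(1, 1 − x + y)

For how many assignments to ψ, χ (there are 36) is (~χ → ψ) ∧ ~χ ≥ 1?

1

value 1: 1 assignment (counts)
value 4/5: 4 assignments
value 3/5: 7 assignments
value 2/5: 9 assignments
value 1/5: 8 assignments
value 0: 7 assignments
So 1 of the 36 assignments meets the threshold.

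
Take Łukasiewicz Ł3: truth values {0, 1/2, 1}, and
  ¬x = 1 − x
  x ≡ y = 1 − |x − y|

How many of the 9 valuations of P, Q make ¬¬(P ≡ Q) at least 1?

3

P = 0, Q = 0 ↦ 1  ≥
P = 0, Q = 1/2 ↦ 1/2  <
P = 0, Q = 1 ↦ 0  <
P = 1/2, Q = 0 ↦ 1/2  <
P = 1/2, Q = 1/2 ↦ 1  ≥
P = 1/2, Q = 1 ↦ 1/2  <
P = 1, Q = 0 ↦ 0  <
P = 1, Q = 1/2 ↦ 1/2  <
P = 1, Q = 1 ↦ 1  ≥
So 3 of the 9 assignments meet the threshold.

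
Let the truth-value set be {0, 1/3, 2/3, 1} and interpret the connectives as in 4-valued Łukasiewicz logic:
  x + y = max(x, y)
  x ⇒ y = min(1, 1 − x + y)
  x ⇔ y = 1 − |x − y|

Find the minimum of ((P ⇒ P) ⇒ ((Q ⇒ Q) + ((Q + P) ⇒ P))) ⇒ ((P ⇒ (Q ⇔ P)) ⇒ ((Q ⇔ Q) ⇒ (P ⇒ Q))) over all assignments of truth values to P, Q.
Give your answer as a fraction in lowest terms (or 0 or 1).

2/3

Take P = 1/3, Q = 0:
P ⇒ P = 1/3 ⇒ 1/3 = 1
Q ⇒ Q = 0 ⇒ 0 = 1
Q + P = 0 + 1/3 = 1/3
(Q + P) ⇒ P = 1/3 ⇒ 1/3 = 1
(Q ⇒ Q) + ((Q + P) ⇒ P) = 1 + 1 = 1
(P ⇒ P) ⇒ ((Q ⇒ Q) + ((Q + P) ⇒ P)) = 1 ⇒ 1 = 1
Q ⇔ P = 0 ⇔ 1/3 = 2/3
P ⇒ (Q ⇔ P) = 1/3 ⇒ 2/3 = 1
Q ⇔ Q = 0 ⇔ 0 = 1
P ⇒ Q = 1/3 ⇒ 0 = 2/3
(Q ⇔ Q) ⇒ (P ⇒ Q) = 1 ⇒ 2/3 = 2/3
(P ⇒ (Q ⇔ P)) ⇒ ((Q ⇔ Q) ⇒ (P ⇒ Q)) = 1 ⇒ 2/3 = 2/3
((P ⇒ P) ⇒ ((Q ⇒ Q) + ((Q + P) ⇒ P))) ⇒ ((P ⇒ (Q ⇔ P)) ⇒ ((Q ⇔ Q) ⇒ (P ⇒ Q))) = 1 ⇒ 2/3 = 2/3
No assignment yields a value below 2/3, so this is the minimum.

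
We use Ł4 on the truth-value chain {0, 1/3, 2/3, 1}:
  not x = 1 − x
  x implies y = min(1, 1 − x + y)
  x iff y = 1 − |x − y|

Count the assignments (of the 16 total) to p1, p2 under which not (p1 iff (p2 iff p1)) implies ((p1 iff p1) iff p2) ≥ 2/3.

14

p1 = 0, p2 = 0 ↦ 0  <
p1 = 0, p2 = 1/3 ↦ 2/3  ≥
p1 = 0, p2 = 2/3 ↦ 1  ≥
p1 = 0, p2 = 1 ↦ 1  ≥
p1 = 1/3, p2 = 0 ↦ 2/3  ≥
p1 = 1/3, p2 = 1/3 ↦ 2/3  ≥
p1 = 1/3, p2 = 2/3 ↦ 1  ≥
p1 = 1/3, p2 = 1 ↦ 1  ≥
p1 = 2/3, p2 = 0 ↦ 2/3  ≥
p1 = 2/3, p2 = 1/3 ↦ 1  ≥
p1 = 2/3, p2 = 2/3 ↦ 1  ≥
p1 = 2/3, p2 = 1 ↦ 1  ≥
p1 = 1, p2 = 0 ↦ 0  <
p1 = 1, p2 = 1/3 ↦ 2/3  ≥
p1 = 1, p2 = 2/3 ↦ 1  ≥
p1 = 1, p2 = 1 ↦ 1  ≥
So 14 of the 16 assignments meet the threshold.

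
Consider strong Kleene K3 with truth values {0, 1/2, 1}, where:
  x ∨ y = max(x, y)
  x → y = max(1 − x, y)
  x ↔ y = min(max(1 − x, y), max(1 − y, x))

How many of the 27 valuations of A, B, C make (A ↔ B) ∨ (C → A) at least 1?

value 1: 17 assignments (counts)
value 1/2: 9 assignments
value 0: 1 assignment
So 17 of the 27 assignments meet the threshold.

17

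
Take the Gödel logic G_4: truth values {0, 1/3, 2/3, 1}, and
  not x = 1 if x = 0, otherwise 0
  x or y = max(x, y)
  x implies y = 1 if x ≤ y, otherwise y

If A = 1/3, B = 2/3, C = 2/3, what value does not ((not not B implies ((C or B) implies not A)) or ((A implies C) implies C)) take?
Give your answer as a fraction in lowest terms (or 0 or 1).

0

not B = not 2/3 = 0
not not B = not 0 = 1
C or B = 2/3 or 2/3 = 2/3
not A = not 1/3 = 0
(C or B) implies not A = 2/3 implies 0 = 0
not not B implies ((C or B) implies not A) = 1 implies 0 = 0
A implies C = 1/3 implies 2/3 = 1
(A implies C) implies C = 1 implies 2/3 = 2/3
(not not B implies ((C or B) implies not A)) or ((A implies C) implies C) = 0 or 2/3 = 2/3
not ((not not B implies ((C or B) implies not A)) or ((A implies C) implies C)) = not 2/3 = 0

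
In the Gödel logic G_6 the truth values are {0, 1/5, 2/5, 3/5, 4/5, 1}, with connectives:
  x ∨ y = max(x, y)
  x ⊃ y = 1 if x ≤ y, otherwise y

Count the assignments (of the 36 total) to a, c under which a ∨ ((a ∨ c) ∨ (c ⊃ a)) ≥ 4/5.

30

value 1: 26 assignments (counts)
value 4/5: 4 assignments (counts)
value 3/5: 3 assignments
value 2/5: 2 assignments
value 1/5: 1 assignment
So 30 of the 36 assignments meet the threshold.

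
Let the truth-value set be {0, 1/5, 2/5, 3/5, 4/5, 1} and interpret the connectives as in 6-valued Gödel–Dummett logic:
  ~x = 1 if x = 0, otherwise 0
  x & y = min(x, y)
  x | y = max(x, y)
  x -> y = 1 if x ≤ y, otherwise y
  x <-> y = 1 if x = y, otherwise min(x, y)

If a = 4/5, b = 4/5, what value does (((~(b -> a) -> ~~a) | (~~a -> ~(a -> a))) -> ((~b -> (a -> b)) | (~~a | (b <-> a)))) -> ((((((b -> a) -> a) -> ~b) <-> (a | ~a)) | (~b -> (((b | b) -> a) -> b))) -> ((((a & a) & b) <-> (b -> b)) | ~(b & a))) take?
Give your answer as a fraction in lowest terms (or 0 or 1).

4/5

b -> a = 4/5 -> 4/5 = 1
~(b -> a) = ~1 = 0
~a = ~4/5 = 0
~~a = ~0 = 1
~(b -> a) -> ~~a = 0 -> 1 = 1
~a = ~4/5 = 0
~~a = ~0 = 1
a -> a = 4/5 -> 4/5 = 1
~(a -> a) = ~1 = 0
~~a -> ~(a -> a) = 1 -> 0 = 0
(~(b -> a) -> ~~a) | (~~a -> ~(a -> a)) = 1 | 0 = 1
~b = ~4/5 = 0
a -> b = 4/5 -> 4/5 = 1
~b -> (a -> b) = 0 -> 1 = 1
~a = ~4/5 = 0
~~a = ~0 = 1
b <-> a = 4/5 <-> 4/5 = 1
~~a | (b <-> a) = 1 | 1 = 1
(~b -> (a -> b)) | (~~a | (b <-> a)) = 1 | 1 = 1
((~(b -> a) -> ~~a) | (~~a -> ~(a -> a))) -> ((~b -> (a -> b)) | (~~a | (b <-> a))) = 1 -> 1 = 1
b -> a = 4/5 -> 4/5 = 1
(b -> a) -> a = 1 -> 4/5 = 4/5
~b = ~4/5 = 0
((b -> a) -> a) -> ~b = 4/5 -> 0 = 0
~a = ~4/5 = 0
a | ~a = 4/5 | 0 = 4/5
(((b -> a) -> a) -> ~b) <-> (a | ~a) = 0 <-> 4/5 = 0
~b = ~4/5 = 0
b | b = 4/5 | 4/5 = 4/5
(b | b) -> a = 4/5 -> 4/5 = 1
((b | b) -> a) -> b = 1 -> 4/5 = 4/5
~b -> (((b | b) -> a) -> b) = 0 -> 4/5 = 1
((((b -> a) -> a) -> ~b) <-> (a | ~a)) | (~b -> (((b | b) -> a) -> b)) = 0 | 1 = 1
a & a = 4/5 & 4/5 = 4/5
(a & a) & b = 4/5 & 4/5 = 4/5
b -> b = 4/5 -> 4/5 = 1
((a & a) & b) <-> (b -> b) = 4/5 <-> 1 = 4/5
b & a = 4/5 & 4/5 = 4/5
~(b & a) = ~4/5 = 0
(((a & a) & b) <-> (b -> b)) | ~(b & a) = 4/5 | 0 = 4/5
(((((b -> a) -> a) -> ~b) <-> (a | ~a)) | (~b -> (((b | b) -> a) -> b))) -> ((((a & a) & b) <-> (b -> b)) | ~(b & a)) = 1 -> 4/5 = 4/5
(((~(b -> a) -> ~~a) | (~~a -> ~(a -> a))) -> ((~b -> (a -> b)) | (~~a | (b <-> a)))) -> ((((((b -> a) -> a) -> ~b) <-> (a | ~a)) | (~b -> (((b | b) -> a) -> b))) -> ((((a & a) & b) <-> (b -> b)) | ~(b & a))) = 1 -> 4/5 = 4/5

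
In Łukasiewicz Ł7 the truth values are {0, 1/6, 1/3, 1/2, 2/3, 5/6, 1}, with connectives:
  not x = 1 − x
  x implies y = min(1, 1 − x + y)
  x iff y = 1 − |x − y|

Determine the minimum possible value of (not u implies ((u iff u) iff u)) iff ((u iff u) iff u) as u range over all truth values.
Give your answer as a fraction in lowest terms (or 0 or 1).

1/2

Take u = 1/2:
not u = not 1/2 = 1/2
u iff u = 1/2 iff 1/2 = 1
(u iff u) iff u = 1 iff 1/2 = 1/2
not u implies ((u iff u) iff u) = 1/2 implies 1/2 = 1
u iff u = 1/2 iff 1/2 = 1
(u iff u) iff u = 1 iff 1/2 = 1/2
(not u implies ((u iff u) iff u)) iff ((u iff u) iff u) = 1 iff 1/2 = 1/2
No assignment yields a value below 1/2, so this is the minimum.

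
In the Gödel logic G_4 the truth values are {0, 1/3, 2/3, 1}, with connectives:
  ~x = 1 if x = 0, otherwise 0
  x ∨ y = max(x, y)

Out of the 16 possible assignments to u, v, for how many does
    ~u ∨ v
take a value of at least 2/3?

10

u = 0, v = 0 ↦ 1  ≥
u = 0, v = 1/3 ↦ 1  ≥
u = 0, v = 2/3 ↦ 1  ≥
u = 0, v = 1 ↦ 1  ≥
u = 1/3, v = 0 ↦ 0  <
u = 1/3, v = 1/3 ↦ 1/3  <
u = 1/3, v = 2/3 ↦ 2/3  ≥
u = 1/3, v = 1 ↦ 1  ≥
u = 2/3, v = 0 ↦ 0  <
u = 2/3, v = 1/3 ↦ 1/3  <
u = 2/3, v = 2/3 ↦ 2/3  ≥
u = 2/3, v = 1 ↦ 1  ≥
u = 1, v = 0 ↦ 0  <
u = 1, v = 1/3 ↦ 1/3  <
u = 1, v = 2/3 ↦ 2/3  ≥
u = 1, v = 1 ↦ 1  ≥
So 10 of the 16 assignments meet the threshold.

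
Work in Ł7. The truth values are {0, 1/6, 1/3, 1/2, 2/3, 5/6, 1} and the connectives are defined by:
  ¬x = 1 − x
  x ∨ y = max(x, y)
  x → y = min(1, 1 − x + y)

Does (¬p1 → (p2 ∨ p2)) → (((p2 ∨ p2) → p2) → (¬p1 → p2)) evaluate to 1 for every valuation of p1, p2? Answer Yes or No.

Yes

At p1 = 1, p2 = 1/2, for instance:
¬p1 = ¬1 = 0
p2 ∨ p2 = 1/2 ∨ 1/2 = 1/2
¬p1 → (p2 ∨ p2) = 0 → 1/2 = 1
(p2 ∨ p2) → p2 = 1/2 → 1/2 = 1
¬p1 → p2 = 0 → 1/2 = 1
((p2 ∨ p2) → p2) → (¬p1 → p2) = 1 → 1 = 1
(¬p1 → (p2 ∨ p2)) → (((p2 ∨ p2) → p2) → (¬p1 → p2)) = 1 → 1 = 1
and checking the remaining 48 assignments likewise gives ≥ 1 in every case.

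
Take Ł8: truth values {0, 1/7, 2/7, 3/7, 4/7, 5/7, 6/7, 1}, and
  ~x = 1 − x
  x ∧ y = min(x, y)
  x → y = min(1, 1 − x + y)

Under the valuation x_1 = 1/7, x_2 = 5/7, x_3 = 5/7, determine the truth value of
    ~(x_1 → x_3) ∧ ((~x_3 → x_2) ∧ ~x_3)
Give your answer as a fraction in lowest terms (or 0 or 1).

x_1 → x_3 = 1/7 → 5/7 = 1
~(x_1 → x_3) = ~1 = 0
~x_3 = ~5/7 = 2/7
~x_3 → x_2 = 2/7 → 5/7 = 1
~x_3 = ~5/7 = 2/7
(~x_3 → x_2) ∧ ~x_3 = 1 ∧ 2/7 = 2/7
~(x_1 → x_3) ∧ ((~x_3 → x_2) ∧ ~x_3) = 0 ∧ 2/7 = 0

0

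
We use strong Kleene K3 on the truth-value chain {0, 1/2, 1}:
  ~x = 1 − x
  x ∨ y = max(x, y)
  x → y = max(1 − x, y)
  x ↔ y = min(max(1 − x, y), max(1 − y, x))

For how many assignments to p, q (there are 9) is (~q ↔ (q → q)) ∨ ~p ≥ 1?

p = 0, q = 0 ↦ 1  ≥
p = 0, q = 1/2 ↦ 1  ≥
p = 0, q = 1 ↦ 1  ≥
p = 1/2, q = 0 ↦ 1  ≥
p = 1/2, q = 1/2 ↦ 1/2  <
p = 1/2, q = 1 ↦ 1/2  <
p = 1, q = 0 ↦ 1  ≥
p = 1, q = 1/2 ↦ 1/2  <
p = 1, q = 1 ↦ 0  <
So 5 of the 9 assignments meet the threshold.

5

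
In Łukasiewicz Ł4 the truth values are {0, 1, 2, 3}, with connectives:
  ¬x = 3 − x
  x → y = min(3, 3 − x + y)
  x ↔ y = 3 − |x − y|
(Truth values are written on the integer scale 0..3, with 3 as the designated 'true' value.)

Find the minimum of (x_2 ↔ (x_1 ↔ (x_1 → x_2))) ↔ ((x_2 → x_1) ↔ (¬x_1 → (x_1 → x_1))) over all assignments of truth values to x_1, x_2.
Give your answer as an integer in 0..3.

1

Take x_1 = 1, x_2 = 0:
x_1 → x_2 = 1 → 0 = 2
x_1 ↔ (x_1 → x_2) = 1 ↔ 2 = 2
x_2 ↔ (x_1 ↔ (x_1 → x_2)) = 0 ↔ 2 = 1
x_2 → x_1 = 0 → 1 = 3
¬x_1 = ¬1 = 2
x_1 → x_1 = 1 → 1 = 3
¬x_1 → (x_1 → x_1) = 2 → 3 = 3
(x_2 → x_1) ↔ (¬x_1 → (x_1 → x_1)) = 3 ↔ 3 = 3
(x_2 ↔ (x_1 ↔ (x_1 → x_2))) ↔ ((x_2 → x_1) ↔ (¬x_1 → (x_1 → x_1))) = 1 ↔ 3 = 1
No assignment yields a value below 1, so this is the minimum.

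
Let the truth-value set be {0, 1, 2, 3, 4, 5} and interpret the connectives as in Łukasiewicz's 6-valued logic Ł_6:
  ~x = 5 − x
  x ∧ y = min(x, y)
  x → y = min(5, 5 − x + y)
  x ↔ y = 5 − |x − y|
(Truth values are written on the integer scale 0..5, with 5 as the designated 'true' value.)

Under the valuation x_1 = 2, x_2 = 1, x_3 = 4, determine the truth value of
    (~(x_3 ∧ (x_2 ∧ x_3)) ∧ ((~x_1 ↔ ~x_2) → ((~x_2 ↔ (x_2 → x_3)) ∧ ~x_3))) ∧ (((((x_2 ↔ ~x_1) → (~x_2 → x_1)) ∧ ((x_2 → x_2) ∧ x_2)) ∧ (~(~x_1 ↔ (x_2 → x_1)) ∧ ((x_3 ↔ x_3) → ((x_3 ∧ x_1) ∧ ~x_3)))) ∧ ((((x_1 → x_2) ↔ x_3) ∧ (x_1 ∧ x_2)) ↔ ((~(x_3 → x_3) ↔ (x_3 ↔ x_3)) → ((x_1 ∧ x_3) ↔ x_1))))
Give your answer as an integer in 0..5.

1

x_2 ∧ x_3 = 1 ∧ 4 = 1
x_3 ∧ (x_2 ∧ x_3) = 4 ∧ 1 = 1
~(x_3 ∧ (x_2 ∧ x_3)) = ~1 = 4
~x_1 = ~2 = 3
~x_2 = ~1 = 4
~x_1 ↔ ~x_2 = 3 ↔ 4 = 4
~x_2 = ~1 = 4
x_2 → x_3 = 1 → 4 = 5
~x_2 ↔ (x_2 → x_3) = 4 ↔ 5 = 4
~x_3 = ~4 = 1
(~x_2 ↔ (x_2 → x_3)) ∧ ~x_3 = 4 ∧ 1 = 1
(~x_1 ↔ ~x_2) → ((~x_2 ↔ (x_2 → x_3)) ∧ ~x_3) = 4 → 1 = 2
~(x_3 ∧ (x_2 ∧ x_3)) ∧ ((~x_1 ↔ ~x_2) → ((~x_2 ↔ (x_2 → x_3)) ∧ ~x_3)) = 4 ∧ 2 = 2
~x_1 = ~2 = 3
x_2 ↔ ~x_1 = 1 ↔ 3 = 3
~x_2 = ~1 = 4
~x_2 → x_1 = 4 → 2 = 3
(x_2 ↔ ~x_1) → (~x_2 → x_1) = 3 → 3 = 5
x_2 → x_2 = 1 → 1 = 5
(x_2 → x_2) ∧ x_2 = 5 ∧ 1 = 1
((x_2 ↔ ~x_1) → (~x_2 → x_1)) ∧ ((x_2 → x_2) ∧ x_2) = 5 ∧ 1 = 1
~x_1 = ~2 = 3
x_2 → x_1 = 1 → 2 = 5
~x_1 ↔ (x_2 → x_1) = 3 ↔ 5 = 3
~(~x_1 ↔ (x_2 → x_1)) = ~3 = 2
x_3 ↔ x_3 = 4 ↔ 4 = 5
x_3 ∧ x_1 = 4 ∧ 2 = 2
~x_3 = ~4 = 1
(x_3 ∧ x_1) ∧ ~x_3 = 2 ∧ 1 = 1
(x_3 ↔ x_3) → ((x_3 ∧ x_1) ∧ ~x_3) = 5 → 1 = 1
~(~x_1 ↔ (x_2 → x_1)) ∧ ((x_3 ↔ x_3) → ((x_3 ∧ x_1) ∧ ~x_3)) = 2 ∧ 1 = 1
(((x_2 ↔ ~x_1) → (~x_2 → x_1)) ∧ ((x_2 → x_2) ∧ x_2)) ∧ (~(~x_1 ↔ (x_2 → x_1)) ∧ ((x_3 ↔ x_3) → ((x_3 ∧ x_1) ∧ ~x_3))) = 1 ∧ 1 = 1
x_1 → x_2 = 2 → 1 = 4
(x_1 → x_2) ↔ x_3 = 4 ↔ 4 = 5
x_1 ∧ x_2 = 2 ∧ 1 = 1
((x_1 → x_2) ↔ x_3) ∧ (x_1 ∧ x_2) = 5 ∧ 1 = 1
x_3 → x_3 = 4 → 4 = 5
~(x_3 → x_3) = ~5 = 0
x_3 ↔ x_3 = 4 ↔ 4 = 5
~(x_3 → x_3) ↔ (x_3 ↔ x_3) = 0 ↔ 5 = 0
x_1 ∧ x_3 = 2 ∧ 4 = 2
(x_1 ∧ x_3) ↔ x_1 = 2 ↔ 2 = 5
(~(x_3 → x_3) ↔ (x_3 ↔ x_3)) → ((x_1 ∧ x_3) ↔ x_1) = 0 → 5 = 5
(((x_1 → x_2) ↔ x_3) ∧ (x_1 ∧ x_2)) ↔ ((~(x_3 → x_3) ↔ (x_3 ↔ x_3)) → ((x_1 ∧ x_3) ↔ x_1)) = 1 ↔ 5 = 1
((((x_2 ↔ ~x_1) → (~x_2 → x_1)) ∧ ((x_2 → x_2) ∧ x_2)) ∧ (~(~x_1 ↔ (x_2 → x_1)) ∧ ((x_3 ↔ x_3) → ((x_3 ∧ x_1) ∧ ~x_3)))) ∧ ((((x_1 → x_2) ↔ x_3) ∧ (x_1 ∧ x_2)) ↔ ((~(x_3 → x_3) ↔ (x_3 ↔ x_3)) → ((x_1 ∧ x_3) ↔ x_1))) = 1 ∧ 1 = 1
(~(x_3 ∧ (x_2 ∧ x_3)) ∧ ((~x_1 ↔ ~x_2) → ((~x_2 ↔ (x_2 → x_3)) ∧ ~x_3))) ∧ (((((x_2 ↔ ~x_1) → (~x_2 → x_1)) ∧ ((x_2 → x_2) ∧ x_2)) ∧ (~(~x_1 ↔ (x_2 → x_1)) ∧ ((x_3 ↔ x_3) → ((x_3 ∧ x_1) ∧ ~x_3)))) ∧ ((((x_1 → x_2) ↔ x_3) ∧ (x_1 ∧ x_2)) ↔ ((~(x_3 → x_3) ↔ (x_3 ↔ x_3)) → ((x_1 ∧ x_3) ↔ x_1)))) = 2 ∧ 1 = 1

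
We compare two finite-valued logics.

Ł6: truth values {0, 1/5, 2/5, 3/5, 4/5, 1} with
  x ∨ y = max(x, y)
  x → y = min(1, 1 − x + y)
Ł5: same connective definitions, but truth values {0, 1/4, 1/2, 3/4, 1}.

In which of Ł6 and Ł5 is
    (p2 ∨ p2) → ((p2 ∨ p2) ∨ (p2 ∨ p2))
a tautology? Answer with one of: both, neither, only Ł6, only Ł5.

both

In Ł6: every assignment gives 1 — tautology.
In Ł5: every assignment gives 1 — tautology.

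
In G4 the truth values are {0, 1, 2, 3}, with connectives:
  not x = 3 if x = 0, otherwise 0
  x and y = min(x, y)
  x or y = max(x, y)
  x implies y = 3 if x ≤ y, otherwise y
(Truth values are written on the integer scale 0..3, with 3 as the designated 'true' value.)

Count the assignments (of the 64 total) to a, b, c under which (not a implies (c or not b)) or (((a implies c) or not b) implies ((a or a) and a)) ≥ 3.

value 3: 55 assignments (counts)
value 2: 3 assignments
value 1: 3 assignments
value 0: 3 assignments
So 55 of the 64 assignments meet the threshold.

55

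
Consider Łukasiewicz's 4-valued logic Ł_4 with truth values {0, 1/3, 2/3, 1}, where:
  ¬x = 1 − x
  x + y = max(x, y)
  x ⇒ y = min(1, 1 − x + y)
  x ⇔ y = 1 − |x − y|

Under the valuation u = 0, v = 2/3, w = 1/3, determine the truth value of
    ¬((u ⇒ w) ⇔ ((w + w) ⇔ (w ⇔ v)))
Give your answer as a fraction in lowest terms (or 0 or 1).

u ⇒ w = 0 ⇒ 1/3 = 1
w + w = 1/3 + 1/3 = 1/3
w ⇔ v = 1/3 ⇔ 2/3 = 2/3
(w + w) ⇔ (w ⇔ v) = 1/3 ⇔ 2/3 = 2/3
(u ⇒ w) ⇔ ((w + w) ⇔ (w ⇔ v)) = 1 ⇔ 2/3 = 2/3
¬((u ⇒ w) ⇔ ((w + w) ⇔ (w ⇔ v))) = ¬2/3 = 1/3

1/3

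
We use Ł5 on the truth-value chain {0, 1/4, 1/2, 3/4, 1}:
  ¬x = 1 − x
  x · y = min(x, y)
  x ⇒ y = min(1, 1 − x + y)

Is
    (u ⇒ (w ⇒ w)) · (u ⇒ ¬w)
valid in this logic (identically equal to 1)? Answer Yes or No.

Counterexample: take u = 1/4, w = 1.
w ⇒ w = 1 ⇒ 1 = 1
u ⇒ (w ⇒ w) = 1/4 ⇒ 1 = 1
¬w = ¬1 = 0
u ⇒ ¬w = 1/4 ⇒ 0 = 3/4
(u ⇒ (w ⇒ w)) · (u ⇒ ¬w) = 1 · 3/4 = 3/4
This gives 3/4 ≠ 1.

No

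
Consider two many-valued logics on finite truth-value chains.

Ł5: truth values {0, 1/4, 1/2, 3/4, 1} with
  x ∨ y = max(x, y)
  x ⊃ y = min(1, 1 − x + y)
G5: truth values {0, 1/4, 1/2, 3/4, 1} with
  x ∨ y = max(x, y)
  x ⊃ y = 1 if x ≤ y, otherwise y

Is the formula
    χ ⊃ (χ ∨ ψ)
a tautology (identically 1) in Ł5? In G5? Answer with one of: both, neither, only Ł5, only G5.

In Ł5: every assignment gives 1 — tautology.
In G5: every assignment gives 1 — tautology.

both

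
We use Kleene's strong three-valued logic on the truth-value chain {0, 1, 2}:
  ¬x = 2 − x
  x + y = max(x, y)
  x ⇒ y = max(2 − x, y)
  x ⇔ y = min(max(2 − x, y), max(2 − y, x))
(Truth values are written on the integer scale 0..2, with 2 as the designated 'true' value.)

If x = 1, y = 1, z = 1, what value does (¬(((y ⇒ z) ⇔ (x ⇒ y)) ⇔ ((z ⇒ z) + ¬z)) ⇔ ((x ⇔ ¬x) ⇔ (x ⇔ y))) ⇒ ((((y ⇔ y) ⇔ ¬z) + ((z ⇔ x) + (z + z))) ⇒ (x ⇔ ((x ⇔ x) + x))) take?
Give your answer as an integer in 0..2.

1

y ⇒ z = 1 ⇒ 1 = 1
x ⇒ y = 1 ⇒ 1 = 1
(y ⇒ z) ⇔ (x ⇒ y) = 1 ⇔ 1 = 1
z ⇒ z = 1 ⇒ 1 = 1
¬z = ¬1 = 1
(z ⇒ z) + ¬z = 1 + 1 = 1
((y ⇒ z) ⇔ (x ⇒ y)) ⇔ ((z ⇒ z) + ¬z) = 1 ⇔ 1 = 1
¬(((y ⇒ z) ⇔ (x ⇒ y)) ⇔ ((z ⇒ z) + ¬z)) = ¬1 = 1
¬x = ¬1 = 1
x ⇔ ¬x = 1 ⇔ 1 = 1
x ⇔ y = 1 ⇔ 1 = 1
(x ⇔ ¬x) ⇔ (x ⇔ y) = 1 ⇔ 1 = 1
¬(((y ⇒ z) ⇔ (x ⇒ y)) ⇔ ((z ⇒ z) + ¬z)) ⇔ ((x ⇔ ¬x) ⇔ (x ⇔ y)) = 1 ⇔ 1 = 1
y ⇔ y = 1 ⇔ 1 = 1
¬z = ¬1 = 1
(y ⇔ y) ⇔ ¬z = 1 ⇔ 1 = 1
z ⇔ x = 1 ⇔ 1 = 1
z + z = 1 + 1 = 1
(z ⇔ x) + (z + z) = 1 + 1 = 1
((y ⇔ y) ⇔ ¬z) + ((z ⇔ x) + (z + z)) = 1 + 1 = 1
x ⇔ x = 1 ⇔ 1 = 1
(x ⇔ x) + x = 1 + 1 = 1
x ⇔ ((x ⇔ x) + x) = 1 ⇔ 1 = 1
(((y ⇔ y) ⇔ ¬z) + ((z ⇔ x) + (z + z))) ⇒ (x ⇔ ((x ⇔ x) + x)) = 1 ⇒ 1 = 1
(¬(((y ⇒ z) ⇔ (x ⇒ y)) ⇔ ((z ⇒ z) + ¬z)) ⇔ ((x ⇔ ¬x) ⇔ (x ⇔ y))) ⇒ ((((y ⇔ y) ⇔ ¬z) + ((z ⇔ x) + (z + z))) ⇒ (x ⇔ ((x ⇔ x) + x))) = 1 ⇒ 1 = 1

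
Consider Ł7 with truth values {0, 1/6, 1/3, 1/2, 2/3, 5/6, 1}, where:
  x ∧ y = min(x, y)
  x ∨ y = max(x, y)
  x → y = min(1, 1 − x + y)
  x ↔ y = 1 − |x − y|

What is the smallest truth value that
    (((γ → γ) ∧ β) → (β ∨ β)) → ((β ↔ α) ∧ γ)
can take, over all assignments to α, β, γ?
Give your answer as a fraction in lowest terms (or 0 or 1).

Take α = 0, β = 0, γ = 0:
γ → γ = 0 → 0 = 1
(γ → γ) ∧ β = 1 ∧ 0 = 0
β ∨ β = 0 ∨ 0 = 0
((γ → γ) ∧ β) → (β ∨ β) = 0 → 0 = 1
β ↔ α = 0 ↔ 0 = 1
(β ↔ α) ∧ γ = 1 ∧ 0 = 0
(((γ → γ) ∧ β) → (β ∨ β)) → ((β ↔ α) ∧ γ) = 1 → 0 = 0
No assignment yields a value below 0, so this is the minimum.

0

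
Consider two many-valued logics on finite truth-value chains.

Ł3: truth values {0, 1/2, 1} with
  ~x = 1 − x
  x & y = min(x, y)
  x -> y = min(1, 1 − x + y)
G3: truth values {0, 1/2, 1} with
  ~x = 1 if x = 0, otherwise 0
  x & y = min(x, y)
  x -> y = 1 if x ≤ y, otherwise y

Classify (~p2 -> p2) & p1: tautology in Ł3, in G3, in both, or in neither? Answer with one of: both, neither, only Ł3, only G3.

In Ł3: at p1 = 0, p2 = 0 the value is 0 — not a tautology.
In G3: at p1 = 0, p2 = 0 the value is 0 — not a tautology.

neither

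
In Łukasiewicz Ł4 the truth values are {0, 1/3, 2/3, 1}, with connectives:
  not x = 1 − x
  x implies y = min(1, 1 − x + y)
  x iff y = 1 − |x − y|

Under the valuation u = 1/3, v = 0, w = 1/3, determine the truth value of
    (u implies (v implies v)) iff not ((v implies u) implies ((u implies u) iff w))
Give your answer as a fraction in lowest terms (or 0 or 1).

2/3

v implies v = 0 implies 0 = 1
u implies (v implies v) = 1/3 implies 1 = 1
v implies u = 0 implies 1/3 = 1
u implies u = 1/3 implies 1/3 = 1
(u implies u) iff w = 1 iff 1/3 = 1/3
(v implies u) implies ((u implies u) iff w) = 1 implies 1/3 = 1/3
not ((v implies u) implies ((u implies u) iff w)) = not 1/3 = 2/3
(u implies (v implies v)) iff not ((v implies u) implies ((u implies u) iff w)) = 1 iff 2/3 = 2/3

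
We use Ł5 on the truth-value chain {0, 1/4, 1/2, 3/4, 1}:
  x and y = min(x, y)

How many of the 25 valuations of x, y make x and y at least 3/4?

value 1: 1 assignment (counts)
value 3/4: 3 assignments (counts)
value 1/2: 5 assignments
value 1/4: 7 assignments
value 0: 9 assignments
So 4 of the 25 assignments meet the threshold.

4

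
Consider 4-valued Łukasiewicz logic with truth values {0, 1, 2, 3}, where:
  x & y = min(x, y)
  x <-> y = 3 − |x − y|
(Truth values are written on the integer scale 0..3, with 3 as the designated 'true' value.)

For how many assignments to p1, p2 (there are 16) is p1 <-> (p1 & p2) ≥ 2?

13

p1 = 0, p2 = 0 ↦ 3  ≥
p1 = 0, p2 = 1 ↦ 3  ≥
p1 = 0, p2 = 2 ↦ 3  ≥
p1 = 0, p2 = 3 ↦ 3  ≥
p1 = 1, p2 = 0 ↦ 2  ≥
p1 = 1, p2 = 1 ↦ 3  ≥
p1 = 1, p2 = 2 ↦ 3  ≥
p1 = 1, p2 = 3 ↦ 3  ≥
p1 = 2, p2 = 0 ↦ 1  <
p1 = 2, p2 = 1 ↦ 2  ≥
p1 = 2, p2 = 2 ↦ 3  ≥
p1 = 2, p2 = 3 ↦ 3  ≥
p1 = 3, p2 = 0 ↦ 0  <
p1 = 3, p2 = 1 ↦ 1  <
p1 = 3, p2 = 2 ↦ 2  ≥
p1 = 3, p2 = 3 ↦ 3  ≥
So 13 of the 16 assignments meet the threshold.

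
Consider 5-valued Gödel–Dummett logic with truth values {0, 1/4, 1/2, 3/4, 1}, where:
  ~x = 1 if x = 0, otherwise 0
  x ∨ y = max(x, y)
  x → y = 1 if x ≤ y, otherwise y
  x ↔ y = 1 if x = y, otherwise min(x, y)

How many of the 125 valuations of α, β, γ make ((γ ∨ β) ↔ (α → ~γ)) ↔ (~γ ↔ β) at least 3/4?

value 1: 90 assignments (counts)
value 3/4: 1 assignment (counts)
value 1/2: 1 assignment
value 1/4: 1 assignment
value 0: 32 assignments
So 91 of the 125 assignments meet the threshold.

91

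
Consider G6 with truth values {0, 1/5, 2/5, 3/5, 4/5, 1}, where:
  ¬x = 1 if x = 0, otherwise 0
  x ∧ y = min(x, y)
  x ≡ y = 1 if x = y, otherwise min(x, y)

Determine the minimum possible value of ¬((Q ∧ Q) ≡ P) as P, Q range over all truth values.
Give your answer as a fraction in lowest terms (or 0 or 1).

0

Take P = 0, Q = 0:
Q ∧ Q = 0 ∧ 0 = 0
(Q ∧ Q) ≡ P = 0 ≡ 0 = 1
¬((Q ∧ Q) ≡ P) = ¬1 = 0
No assignment yields a value below 0, so this is the minimum.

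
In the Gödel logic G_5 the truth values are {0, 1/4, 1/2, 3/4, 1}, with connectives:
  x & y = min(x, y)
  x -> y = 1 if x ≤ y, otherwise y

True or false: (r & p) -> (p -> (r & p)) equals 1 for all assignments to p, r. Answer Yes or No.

Yes

At p = 1/2, r = 1, for instance:
r & p = 1 & 1/2 = 1/2
p -> (r & p) = 1/2 -> 1/2 = 1
(r & p) -> (p -> (r & p)) = 1/2 -> 1 = 1
and checking the remaining 24 assignments likewise gives ≥ 1 in every case.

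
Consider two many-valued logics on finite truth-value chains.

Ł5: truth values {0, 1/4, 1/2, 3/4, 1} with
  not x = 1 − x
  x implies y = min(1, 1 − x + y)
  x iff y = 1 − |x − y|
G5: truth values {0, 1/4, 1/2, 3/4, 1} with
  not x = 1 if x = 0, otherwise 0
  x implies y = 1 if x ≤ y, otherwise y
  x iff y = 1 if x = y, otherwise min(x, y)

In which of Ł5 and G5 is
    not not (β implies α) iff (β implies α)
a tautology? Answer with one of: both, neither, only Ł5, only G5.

In Ł5: every assignment gives 1 — tautology.
In G5: at α = 1/4, β = 1/2 the value is 1/4 — not a tautology.

only Ł5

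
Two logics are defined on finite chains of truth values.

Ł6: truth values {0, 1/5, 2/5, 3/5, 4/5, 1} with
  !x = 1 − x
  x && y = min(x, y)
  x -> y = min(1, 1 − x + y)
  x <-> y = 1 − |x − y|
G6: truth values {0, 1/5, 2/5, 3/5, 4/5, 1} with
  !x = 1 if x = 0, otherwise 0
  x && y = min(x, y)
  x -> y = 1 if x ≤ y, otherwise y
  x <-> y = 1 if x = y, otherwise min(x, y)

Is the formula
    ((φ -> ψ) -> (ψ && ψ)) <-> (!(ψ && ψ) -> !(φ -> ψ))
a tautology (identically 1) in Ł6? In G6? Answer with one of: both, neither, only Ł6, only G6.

only Ł6

In Ł6: every assignment gives 1 — tautology.
In G6: at φ = 0, ψ = 1/5 the value is 1/5 — not a tautology.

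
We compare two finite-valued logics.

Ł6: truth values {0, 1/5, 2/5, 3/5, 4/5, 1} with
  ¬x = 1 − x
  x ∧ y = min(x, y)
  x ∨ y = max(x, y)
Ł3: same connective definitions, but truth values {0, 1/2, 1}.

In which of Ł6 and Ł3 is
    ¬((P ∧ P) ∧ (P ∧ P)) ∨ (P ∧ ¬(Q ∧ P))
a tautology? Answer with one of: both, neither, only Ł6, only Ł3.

neither

In Ł6: at P = 1/5, Q = 0 the value is 4/5 — not a tautology.
In Ł3: at P = 1/2, Q = 0 the value is 1/2 — not a tautology.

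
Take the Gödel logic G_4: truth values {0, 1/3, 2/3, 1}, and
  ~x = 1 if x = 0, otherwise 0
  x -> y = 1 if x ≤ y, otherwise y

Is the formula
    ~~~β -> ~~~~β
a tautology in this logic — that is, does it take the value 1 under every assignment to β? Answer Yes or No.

No

Counterexample: take β = 0.
~β = ~0 = 1
~~β = ~1 = 0
~~~β = ~0 = 1
~β = ~0 = 1
~~β = ~1 = 0
~~~β = ~0 = 1
~~~~β = ~1 = 0
~~~β -> ~~~~β = 1 -> 0 = 0
This gives 0 ≠ 1.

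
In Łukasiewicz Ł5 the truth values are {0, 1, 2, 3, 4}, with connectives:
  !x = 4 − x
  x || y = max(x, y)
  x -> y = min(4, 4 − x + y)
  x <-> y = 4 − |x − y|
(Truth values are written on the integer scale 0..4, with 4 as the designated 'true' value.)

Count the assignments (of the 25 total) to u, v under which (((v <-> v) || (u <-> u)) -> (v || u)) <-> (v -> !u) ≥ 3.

value 4: 4 assignments (counts)
value 3: 7 assignments (counts)
value 2: 7 assignments
value 1: 5 assignments
value 0: 2 assignments
So 11 of the 25 assignments meet the threshold.

11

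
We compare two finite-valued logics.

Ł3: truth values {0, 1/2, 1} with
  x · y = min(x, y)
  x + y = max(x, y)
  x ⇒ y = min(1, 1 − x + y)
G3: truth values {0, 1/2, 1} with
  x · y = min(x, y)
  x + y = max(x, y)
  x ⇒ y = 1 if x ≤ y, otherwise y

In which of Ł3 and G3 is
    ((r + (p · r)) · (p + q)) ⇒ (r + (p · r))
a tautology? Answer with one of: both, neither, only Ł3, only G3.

In Ł3: every assignment gives 1 — tautology.
In G3: every assignment gives 1 — tautology.

both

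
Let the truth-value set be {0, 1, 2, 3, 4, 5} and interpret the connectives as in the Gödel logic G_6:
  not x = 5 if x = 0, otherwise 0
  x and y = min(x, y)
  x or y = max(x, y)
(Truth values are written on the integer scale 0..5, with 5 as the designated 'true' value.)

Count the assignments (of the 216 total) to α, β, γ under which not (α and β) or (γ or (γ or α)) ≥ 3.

186

value 5: 116 assignments (counts)
value 4: 40 assignments (counts)
value 3: 30 assignments (counts)
value 2: 20 assignments
value 1: 10 assignments
So 186 of the 216 assignments meet the threshold.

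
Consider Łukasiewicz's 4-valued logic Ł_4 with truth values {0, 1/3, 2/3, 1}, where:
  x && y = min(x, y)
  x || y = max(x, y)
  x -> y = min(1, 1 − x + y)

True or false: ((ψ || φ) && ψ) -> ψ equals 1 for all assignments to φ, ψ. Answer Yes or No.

φ = 0, ψ = 0 ↦ 1
φ = 0, ψ = 1/3 ↦ 1
φ = 0, ψ = 2/3 ↦ 1
φ = 0, ψ = 1 ↦ 1
φ = 1/3, ψ = 0 ↦ 1
φ = 1/3, ψ = 1/3 ↦ 1
φ = 1/3, ψ = 2/3 ↦ 1
φ = 1/3, ψ = 1 ↦ 1
φ = 2/3, ψ = 0 ↦ 1
φ = 2/3, ψ = 1/3 ↦ 1
φ = 2/3, ψ = 2/3 ↦ 1
φ = 2/3, ψ = 1 ↦ 1
φ = 1, ψ = 0 ↦ 1
φ = 1, ψ = 1/3 ↦ 1
φ = 1, ψ = 2/3 ↦ 1
φ = 1, ψ = 1 ↦ 1
Every assignment gives a value ≥ 1.

Yes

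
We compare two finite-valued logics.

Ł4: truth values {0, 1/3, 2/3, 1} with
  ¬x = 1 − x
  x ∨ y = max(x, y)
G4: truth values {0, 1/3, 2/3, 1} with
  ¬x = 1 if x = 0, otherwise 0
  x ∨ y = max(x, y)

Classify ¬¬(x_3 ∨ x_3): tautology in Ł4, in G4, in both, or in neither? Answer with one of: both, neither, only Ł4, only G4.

neither

In Ł4: at x_3 = 0 the value is 0 — not a tautology.
In G4: at x_3 = 0 the value is 0 — not a tautology.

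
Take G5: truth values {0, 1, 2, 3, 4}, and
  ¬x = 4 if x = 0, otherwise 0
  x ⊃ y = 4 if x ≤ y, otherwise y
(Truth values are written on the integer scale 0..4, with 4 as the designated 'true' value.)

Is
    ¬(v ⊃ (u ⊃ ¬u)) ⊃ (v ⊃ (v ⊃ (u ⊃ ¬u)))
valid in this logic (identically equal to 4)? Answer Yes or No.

No

Counterexample: take u = 1, v = 1.
¬u = ¬1 = 0
u ⊃ ¬u = 1 ⊃ 0 = 0
v ⊃ (u ⊃ ¬u) = 1 ⊃ 0 = 0
¬(v ⊃ (u ⊃ ¬u)) = ¬0 = 4
v ⊃ (v ⊃ (u ⊃ ¬u)) = 1 ⊃ 0 = 0
¬(v ⊃ (u ⊃ ¬u)) ⊃ (v ⊃ (v ⊃ (u ⊃ ¬u))) = 4 ⊃ 0 = 0
This gives 0 ≠ 4.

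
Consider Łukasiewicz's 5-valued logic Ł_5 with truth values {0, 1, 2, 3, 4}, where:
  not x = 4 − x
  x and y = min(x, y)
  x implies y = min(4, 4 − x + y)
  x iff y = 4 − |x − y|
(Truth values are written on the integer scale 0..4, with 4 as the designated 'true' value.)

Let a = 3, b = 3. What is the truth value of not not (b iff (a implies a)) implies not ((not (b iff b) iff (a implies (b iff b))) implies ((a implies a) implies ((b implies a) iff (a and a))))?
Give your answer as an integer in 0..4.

a implies a = 3 implies 3 = 4
b iff (a implies a) = 3 iff 4 = 3
not (b iff (a implies a)) = not 3 = 1
not not (b iff (a implies a)) = not 1 = 3
b iff b = 3 iff 3 = 4
not (b iff b) = not 4 = 0
b iff b = 3 iff 3 = 4
a implies (b iff b) = 3 implies 4 = 4
not (b iff b) iff (a implies (b iff b)) = 0 iff 4 = 0
a implies a = 3 implies 3 = 4
b implies a = 3 implies 3 = 4
a and a = 3 and 3 = 3
(b implies a) iff (a and a) = 4 iff 3 = 3
(a implies a) implies ((b implies a) iff (a and a)) = 4 implies 3 = 3
(not (b iff b) iff (a implies (b iff b))) implies ((a implies a) implies ((b implies a) iff (a and a))) = 0 implies 3 = 4
not ((not (b iff b) iff (a implies (b iff b))) implies ((a implies a) implies ((b implies a) iff (a and a)))) = not 4 = 0
not not (b iff (a implies a)) implies not ((not (b iff b) iff (a implies (b iff b))) implies ((a implies a) implies ((b implies a) iff (a and a)))) = 3 implies 0 = 1

1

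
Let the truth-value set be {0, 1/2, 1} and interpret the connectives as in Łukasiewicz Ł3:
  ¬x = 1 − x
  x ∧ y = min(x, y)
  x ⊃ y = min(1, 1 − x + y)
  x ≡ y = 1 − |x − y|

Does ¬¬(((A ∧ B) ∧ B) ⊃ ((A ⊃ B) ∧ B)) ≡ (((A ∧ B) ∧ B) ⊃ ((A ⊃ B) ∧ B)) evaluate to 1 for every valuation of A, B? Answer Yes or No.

A = 0, B = 0 ↦ 1
A = 0, B = 1/2 ↦ 1
A = 0, B = 1 ↦ 1
A = 1/2, B = 0 ↦ 1
A = 1/2, B = 1/2 ↦ 1
A = 1/2, B = 1 ↦ 1
A = 1, B = 0 ↦ 1
A = 1, B = 1/2 ↦ 1
A = 1, B = 1 ↦ 1
Every assignment gives a value ≥ 1.

Yes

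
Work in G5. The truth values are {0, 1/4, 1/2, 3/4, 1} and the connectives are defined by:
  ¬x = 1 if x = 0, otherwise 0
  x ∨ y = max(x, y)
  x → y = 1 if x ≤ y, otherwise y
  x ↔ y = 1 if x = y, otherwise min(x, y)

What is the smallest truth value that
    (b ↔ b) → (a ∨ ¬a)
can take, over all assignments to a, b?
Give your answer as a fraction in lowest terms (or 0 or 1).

1/4

Take a = 1/4, b = 0:
b ↔ b = 0 ↔ 0 = 1
¬a = ¬1/4 = 0
a ∨ ¬a = 1/4 ∨ 0 = 1/4
(b ↔ b) → (a ∨ ¬a) = 1 → 1/4 = 1/4
No assignment yields a value below 1/4, so this is the minimum.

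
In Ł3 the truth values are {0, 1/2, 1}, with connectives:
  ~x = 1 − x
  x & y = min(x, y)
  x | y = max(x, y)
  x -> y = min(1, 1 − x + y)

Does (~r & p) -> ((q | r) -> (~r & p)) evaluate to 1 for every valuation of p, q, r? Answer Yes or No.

At p = 1/2, q = 1, r = 1/2, for instance:
~r = ~1/2 = 1/2
~r & p = 1/2 & 1/2 = 1/2
q | r = 1 | 1/2 = 1
(q | r) -> (~r & p) = 1 -> 1/2 = 1/2
(~r & p) -> ((q | r) -> (~r & p)) = 1/2 -> 1/2 = 1
and checking the remaining 26 assignments likewise gives ≥ 1 in every case.

Yes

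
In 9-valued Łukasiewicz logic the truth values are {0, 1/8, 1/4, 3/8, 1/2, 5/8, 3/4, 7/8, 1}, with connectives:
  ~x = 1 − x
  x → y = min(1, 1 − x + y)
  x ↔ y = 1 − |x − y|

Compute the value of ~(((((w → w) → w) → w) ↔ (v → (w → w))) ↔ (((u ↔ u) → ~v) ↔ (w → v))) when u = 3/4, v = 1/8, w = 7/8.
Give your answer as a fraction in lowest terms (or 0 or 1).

w → w = 7/8 → 7/8 = 1
(w → w) → w = 1 → 7/8 = 7/8
((w → w) → w) → w = 7/8 → 7/8 = 1
w → w = 7/8 → 7/8 = 1
v → (w → w) = 1/8 → 1 = 1
(((w → w) → w) → w) ↔ (v → (w → w)) = 1 ↔ 1 = 1
u ↔ u = 3/4 ↔ 3/4 = 1
~v = ~1/8 = 7/8
(u ↔ u) → ~v = 1 → 7/8 = 7/8
w → v = 7/8 → 1/8 = 1/4
((u ↔ u) → ~v) ↔ (w → v) = 7/8 ↔ 1/4 = 3/8
((((w → w) → w) → w) ↔ (v → (w → w))) ↔ (((u ↔ u) → ~v) ↔ (w → v)) = 1 ↔ 3/8 = 3/8
~(((((w → w) → w) → w) ↔ (v → (w → w))) ↔ (((u ↔ u) → ~v) ↔ (w → v))) = ~3/8 = 5/8

5/8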